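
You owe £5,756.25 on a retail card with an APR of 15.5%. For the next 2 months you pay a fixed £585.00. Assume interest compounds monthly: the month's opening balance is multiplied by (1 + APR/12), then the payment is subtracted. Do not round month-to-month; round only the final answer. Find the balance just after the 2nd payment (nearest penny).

Monthly rate r = 15.5%/12 = 1.29167% = 0.0129167.
Each month: B ← B·(1+r) − £585.00.
Month 1: interest £74.35; balance after payment £5,245.60.
Month 2: interest £67.76; balance after payment £4,728.36.

£4,728.36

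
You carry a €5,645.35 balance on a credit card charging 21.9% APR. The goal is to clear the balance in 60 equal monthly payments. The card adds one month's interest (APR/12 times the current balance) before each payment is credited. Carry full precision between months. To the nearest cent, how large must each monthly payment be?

Monthly rate r = 21.9%/12 = 1.825% = 0.01825.
Level-payment amortization: P = B₀·r / (1 − (1+r)^(−n)) = 5645.35·0.01825 / (1 − 1.01825^(−60)).
Denominator 1 − (1+r)^(−60) = 0.662141481.
P = 103.028 / 0.662141481 ≈ 155.60.

€155.60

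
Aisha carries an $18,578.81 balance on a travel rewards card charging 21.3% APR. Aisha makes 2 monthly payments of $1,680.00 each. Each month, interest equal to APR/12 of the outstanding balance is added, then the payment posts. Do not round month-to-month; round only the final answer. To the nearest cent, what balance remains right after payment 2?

$15,854.39

Monthly rate r = 21.3%/12 = 1.775% = 0.01775.
Each month: B ← B·(1+r) − $1,680.00.
Month 1: interest $329.77; balance after payment $17,228.58.
Month 2: interest $305.81; balance after payment $15,854.39.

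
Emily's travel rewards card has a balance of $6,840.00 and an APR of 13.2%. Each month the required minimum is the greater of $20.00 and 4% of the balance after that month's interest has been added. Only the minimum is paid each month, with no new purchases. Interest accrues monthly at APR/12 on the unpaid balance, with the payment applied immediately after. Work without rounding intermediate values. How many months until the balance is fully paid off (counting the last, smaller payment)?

117 months

Monthly rate r = 13.2%/12 = 1.1% = 0.011.
While 4% of the post-interest balance exceeds $20.00, each month B ← (B·(1+r))·(1 − 0.04), i.e. B shrinks by the factor (1+r)·0.96 = 0.97056.
This holds for months 1–88. Entering month 89 the balance is $493.20; 4% of the post-interest balance is now below $20.00, so the flat $20.00 minimum applies from here.
From month 89 a fixed $20.00 at rate r clears $493.20 in 29 more payments. Total: 88 + 29 = 117 months.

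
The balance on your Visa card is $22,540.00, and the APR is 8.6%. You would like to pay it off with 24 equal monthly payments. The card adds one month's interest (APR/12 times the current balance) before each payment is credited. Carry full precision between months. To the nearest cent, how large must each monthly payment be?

$1,025.60

Monthly rate r = 8.6%/12 = 0.716667% = 0.00716667.
Level-payment amortization: P = B₀·r / (1 − (1+r)^(−n)) = 22540.00·0.00716667 / (1 − 1.00717^(−24)).
Denominator 1 − (1+r)^(−24) = 0.157504195.
P = 161.537 / 0.157504195 ≈ 1025.60.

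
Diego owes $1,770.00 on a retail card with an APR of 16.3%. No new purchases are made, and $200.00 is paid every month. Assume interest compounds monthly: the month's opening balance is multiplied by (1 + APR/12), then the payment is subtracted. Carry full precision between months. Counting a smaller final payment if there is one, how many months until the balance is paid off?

Monthly rate r = 16.3%/12 = 1.35833% = 0.0135833.
Recurrence: B ← B·(1+r) − $200.00.
Month 1: interest $24.04; balance after payment $1,594.04.
Month 2: interest $21.65; balance after payment $1,415.69.
Closed form: n = −ln(1 − rB₀/P)/ln(1+r) = −ln(0.87979)/ln(1.01358) ≈ 9.493, so the balance reaches zero during payment 10.

10 payments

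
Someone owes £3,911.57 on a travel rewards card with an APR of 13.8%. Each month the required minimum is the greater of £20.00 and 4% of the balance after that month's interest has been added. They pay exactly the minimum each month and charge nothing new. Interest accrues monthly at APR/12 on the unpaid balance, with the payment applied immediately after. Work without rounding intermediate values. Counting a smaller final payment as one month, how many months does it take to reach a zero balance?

100 months

Monthly rate r = 13.8%/12 = 1.15% = 0.0115.
While 4% of the post-interest balance exceeds £20.00, each month B ← (B·(1+r))·(1 − 0.04), i.e. B shrinks by the factor (1+r)·0.96 = 0.97104.
This holds for months 1–71. Entering month 72 the balance is £485.50; 4% of the post-interest balance is now below £20.00, so the flat £20.00 minimum applies from here.
From month 72 a fixed £20.00 at rate r clears £485.50 in 29 more payments. Total: 71 + 29 = 100 months.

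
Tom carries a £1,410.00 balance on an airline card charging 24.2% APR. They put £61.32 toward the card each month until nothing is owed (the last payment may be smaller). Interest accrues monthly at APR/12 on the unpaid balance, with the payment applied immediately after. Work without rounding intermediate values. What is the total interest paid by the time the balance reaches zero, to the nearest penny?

£503.75

Monthly rate r = 24.2%/12 = 2.01667% = 0.0201667.
Payoff takes n = ⌈−ln(1 − rB₀/P)/ln(1+r)⌉ = ⌈31.208⌉ = 32 payments; the last is £12.83.
Total paid = 31·£61.32 + £12.83 = £1,913.75.
Total interest = total paid − principal = £1,913.75 − £1,410.00 = £503.75.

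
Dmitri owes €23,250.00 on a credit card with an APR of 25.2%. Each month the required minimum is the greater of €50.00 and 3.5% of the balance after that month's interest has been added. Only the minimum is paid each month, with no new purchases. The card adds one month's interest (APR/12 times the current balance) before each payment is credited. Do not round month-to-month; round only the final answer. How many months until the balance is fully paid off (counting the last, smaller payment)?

Monthly rate r = 25.2%/12 = 2.1% = 0.021.
While 3.5% of the post-interest balance exceeds €50.00, each month B ← (B·(1+r))·(1 − 0.035), i.e. B shrinks by the factor (1+r)·0.965 = 0.98526.
This holds for months 1–190. Entering month 191 the balance is €1,385.17; 3.5% of the post-interest balance is now below €50.00, so the flat €50.00 minimum applies from here.
From month 191 a fixed €50.00 at rate r clears €1,385.17 in 42 more payments. Total: 190 + 42 = 232 months.

232 months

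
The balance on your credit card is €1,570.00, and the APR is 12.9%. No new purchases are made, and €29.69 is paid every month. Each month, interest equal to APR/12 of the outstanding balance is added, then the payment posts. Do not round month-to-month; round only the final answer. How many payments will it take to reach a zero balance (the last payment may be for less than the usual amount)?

Monthly rate r = 12.9%/12 = 1.075% = 0.01075.
Recurrence: B ← B·(1+r) − €29.69.
Month 1: interest €16.88; balance after payment €1,557.19.
Month 2: interest €16.74; balance after payment €1,544.24.
Closed form: n = −ln(1 − rB₀/P)/ln(1+r) = −ln(0.43154)/ln(1.01075) ≈ 78.595, so the balance reaches zero during payment 79.

79 payments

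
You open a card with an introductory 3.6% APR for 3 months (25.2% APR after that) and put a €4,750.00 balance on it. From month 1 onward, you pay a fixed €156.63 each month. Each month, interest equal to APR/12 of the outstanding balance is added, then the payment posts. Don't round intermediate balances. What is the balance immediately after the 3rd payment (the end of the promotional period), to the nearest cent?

€4,321.58

Promo months 1–3 at r₀ = 3.6%/12 = 0.003; months 4+ at r₁ = 25.2%/12 = 0.021.
After month 3: iterate B ← B·(1+r₀) − €156.63 for 3 months → €4,321.58.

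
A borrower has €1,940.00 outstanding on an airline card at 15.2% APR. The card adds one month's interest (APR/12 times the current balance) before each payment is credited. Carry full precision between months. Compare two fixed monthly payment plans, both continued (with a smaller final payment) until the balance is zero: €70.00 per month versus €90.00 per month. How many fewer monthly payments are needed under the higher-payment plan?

Monthly rate r = 15.2%/12 = 1.26667% = 0.0126667.
At €70.00/mo: n = ⌈−ln(1 − rB₀/P)/ln(1+r)⌉ = 35 payments (last €24.76); total interest = total paid − €1,940.00 = €464.76.
At €90.00/mo: 26 payments (last €30.17); total interest €340.17.
Payments saved = 35 − 26 = 9.

9 fewer payments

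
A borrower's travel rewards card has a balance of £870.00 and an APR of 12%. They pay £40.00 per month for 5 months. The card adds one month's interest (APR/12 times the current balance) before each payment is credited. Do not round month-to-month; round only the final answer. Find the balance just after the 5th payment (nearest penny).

Monthly rate r = 12%/12 = 1% = 0.01.
Each month: B ← B·(1+r) − £40.00.
Month 1: interest £8.70; balance after payment £838.70.
Month 2: interest £8.39; balance after payment £807.09.
Month 3: interest £8.07; balance after payment £775.16.
Month 4: interest £7.75; balance after payment £742.91.
Month 5: interest £7.43; balance after payment £710.34.

£710.34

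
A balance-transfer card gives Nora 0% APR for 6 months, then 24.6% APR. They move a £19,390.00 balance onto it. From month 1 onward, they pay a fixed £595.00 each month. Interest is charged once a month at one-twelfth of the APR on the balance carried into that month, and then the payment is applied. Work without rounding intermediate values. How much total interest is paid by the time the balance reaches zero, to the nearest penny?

£7,273.67

Promo months 1–6 at r₀ = 0%/12 = 0; months 7+ at r₁ = 24.6%/12 = 0.0205.
After month 6 (no interest yet): B = £19,390.00 − 6·£595.00 = £15,820.00.
Then at r₁ with £595.00/mo: n₂ = −ln(1 − r₁·B/P)/ln(1+r₁) ≈ 38.81 → 39 more payments.
Total paid = 44·£595.00 + £483.67 = £26,663.67; interest = £26,663.67 − £19,390.00 = £7,273.67.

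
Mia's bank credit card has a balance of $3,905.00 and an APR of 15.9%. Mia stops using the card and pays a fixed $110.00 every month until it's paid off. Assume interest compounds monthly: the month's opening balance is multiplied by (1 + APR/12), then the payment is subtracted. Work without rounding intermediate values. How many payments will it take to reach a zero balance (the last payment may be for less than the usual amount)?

49 payments

Monthly rate r = 15.9%/12 = 1.325% = 0.01325.
Recurrence: B ← B·(1+r) − $110.00.
Month 1: interest $51.74; balance after payment $3,846.74.
Month 2: interest $50.97; balance after payment $3,787.71.
Closed form: n = −ln(1 − rB₀/P)/ln(1+r) = −ln(0.52963)/ln(1.01325) ≈ 48.286, so the balance reaches zero during payment 49.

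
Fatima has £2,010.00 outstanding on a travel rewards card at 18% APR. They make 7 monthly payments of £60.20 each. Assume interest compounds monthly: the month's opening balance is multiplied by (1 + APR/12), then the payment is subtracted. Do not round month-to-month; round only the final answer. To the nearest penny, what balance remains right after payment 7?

Monthly rate r = 18%/12 = 1.5% = 0.015.
Each month: B ← B·(1+r) − £60.20.
Month 1: interest £30.15; balance after payment £1,979.95.
Month 2: interest £29.70; balance after payment £1,949.45.
Month 3: interest £29.24; balance after payment £1,918.49.
Month 4: interest £28.78; balance after payment £1,887.07.
Month 5: interest £28.31; balance after payment £1,855.17.
Month 6: interest £27.83; balance after payment £1,822.80.
Month 7: interest £27.34; balance after payment £1,789.94.

£1,789.94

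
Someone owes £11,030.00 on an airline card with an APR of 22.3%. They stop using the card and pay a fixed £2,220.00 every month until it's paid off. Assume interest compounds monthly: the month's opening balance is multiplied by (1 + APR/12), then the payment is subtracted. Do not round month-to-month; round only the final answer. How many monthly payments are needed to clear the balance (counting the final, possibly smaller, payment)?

Monthly rate r = 22.3%/12 = 1.85833% = 0.0185833.
Recurrence: B ← B·(1+r) − £2,220.00.
Month 1: interest £204.97; balance after payment £9,014.97.
Month 2: interest £167.53; balance after payment £6,962.50.
Month 3: interest £129.39; balance after payment £4,871.89.
Month 4: interest £90.54; balance after payment £2,742.42.
Month 5: interest £50.96; balance after payment £573.39.
Month 6: interest £10.66; balance after payment £0.00.

6 months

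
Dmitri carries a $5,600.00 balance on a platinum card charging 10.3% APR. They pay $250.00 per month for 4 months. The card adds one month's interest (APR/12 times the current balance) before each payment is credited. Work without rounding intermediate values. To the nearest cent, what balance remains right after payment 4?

$4,781.81

Monthly rate r = 10.3%/12 = 0.858333% = 0.00858333.
Each month: B ← B·(1+r) − $250.00.
Month 1: interest $48.07; balance after payment $5,398.07.
Month 2: interest $46.33; balance after payment $5,194.40.
Month 3: interest $44.59; balance after payment $4,988.99.
Month 4: interest $42.82; balance after payment $4,781.81.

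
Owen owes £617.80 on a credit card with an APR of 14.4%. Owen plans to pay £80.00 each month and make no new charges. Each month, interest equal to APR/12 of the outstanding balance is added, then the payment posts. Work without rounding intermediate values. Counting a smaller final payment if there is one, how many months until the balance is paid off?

Monthly rate r = 14.4%/12 = 1.2% = 0.012.
Recurrence: B ← B·(1+r) − £80.00.
Month 1: interest £7.41; balance after payment £545.21.
Month 2: interest £6.54; balance after payment £471.76.
Closed form: n = −ln(1 − rB₀/P)/ln(1+r) = −ln(0.90733)/ln(1.012) ≈ 8.153, so the balance reaches zero during payment 9.

9 months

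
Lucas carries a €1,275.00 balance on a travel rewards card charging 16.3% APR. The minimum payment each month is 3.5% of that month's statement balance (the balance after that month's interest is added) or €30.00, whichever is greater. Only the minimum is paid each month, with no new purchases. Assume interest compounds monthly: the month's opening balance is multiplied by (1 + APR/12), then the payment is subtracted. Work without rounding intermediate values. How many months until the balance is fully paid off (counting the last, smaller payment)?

55 months

Monthly rate r = 16.3%/12 = 1.35833% = 0.0135833.
While 3.5% of the post-interest balance exceeds €30.00, each month B ← (B·(1+r))·(1 − 0.035), i.e. B shrinks by the factor (1+r)·0.965 = 0.97811.
This holds for months 1–19. Entering month 20 the balance is €837.26; 3.5% of the post-interest balance is now below €30.00, so the flat €30.00 minimum applies from here.
From month 20 a fixed €30.00 at rate r clears €837.26 in 36 more payments. Total: 19 + 36 = 55 months.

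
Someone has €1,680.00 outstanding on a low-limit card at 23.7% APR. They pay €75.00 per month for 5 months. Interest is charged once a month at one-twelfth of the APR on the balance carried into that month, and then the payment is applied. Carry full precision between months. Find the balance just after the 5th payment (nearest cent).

€1,462.48

Monthly rate r = 23.7%/12 = 1.975% = 0.01975.
Each month: B ← B·(1+r) − €75.00.
Month 1: interest €33.18; balance after payment €1,638.18.
Month 2: interest €32.35; balance after payment €1,595.53.
Month 3: interest €31.51; balance after payment €1,552.05.
Month 4: interest €30.65; balance after payment €1,507.70.
Month 5: interest €29.78; balance after payment €1,462.48.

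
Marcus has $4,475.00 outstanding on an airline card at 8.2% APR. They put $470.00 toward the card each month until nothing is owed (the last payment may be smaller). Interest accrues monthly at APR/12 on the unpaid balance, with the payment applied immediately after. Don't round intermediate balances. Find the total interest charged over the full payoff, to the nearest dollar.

Monthly rate r = 8.2%/12 = 0.683333% = 0.00683333.
Payoff takes n = ⌈−ln(1 − rB₀/P)/ln(1+r)⌉ = ⌈9.879⌉ = 10 payments; the last is $413.18.
Total paid = 9·$470.00 + $413.18 = $4,643.18.
Total interest = total paid − principal = $4,643.18 − $4,475.00 = $168.18.

$168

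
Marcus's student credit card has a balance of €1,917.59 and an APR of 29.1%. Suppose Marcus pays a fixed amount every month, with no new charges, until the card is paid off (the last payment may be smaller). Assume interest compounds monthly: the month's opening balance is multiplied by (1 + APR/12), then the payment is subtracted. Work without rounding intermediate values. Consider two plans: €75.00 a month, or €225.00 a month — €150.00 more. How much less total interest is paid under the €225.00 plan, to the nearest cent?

Monthly rate r = 29.1%/12 = 2.425% = 0.02425.
At €75.00/mo: n = ⌈−ln(1 − rB₀/P)/ln(1+r)⌉ = 41 payments (last €29.05); total interest = total paid − €1,917.59 = €1,111.46.
At €225.00/mo: 10 payments (last €149.67); total interest €257.08.
Interest saved = €1,111.46 − €257.08 = €854.38.

€854.38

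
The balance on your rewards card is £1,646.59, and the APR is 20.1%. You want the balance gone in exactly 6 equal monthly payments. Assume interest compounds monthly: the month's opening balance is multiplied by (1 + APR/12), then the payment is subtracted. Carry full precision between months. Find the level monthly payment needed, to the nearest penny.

Monthly rate r = 20.1%/12 = 1.675% = 0.01675.
Level-payment amortization: P = B₀·r / (1 − (1+r)^(−n)) = 1646.59·0.01675 / (1 − 1.01675^(−6)).
Denominator 1 − (1+r)^(−6) = 0.0948617593.
P = 27.5804 / 0.0948617593 ≈ 290.74.

£290.74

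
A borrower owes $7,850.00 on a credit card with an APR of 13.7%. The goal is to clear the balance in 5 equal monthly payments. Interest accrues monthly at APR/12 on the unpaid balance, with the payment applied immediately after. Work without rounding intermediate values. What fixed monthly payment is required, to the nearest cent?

$1,624.18

Monthly rate r = 13.7%/12 = 1.14167% = 0.0114167.
Level-payment amortization: P = B₀·r / (1 − (1+r)^(−n)) = 7850.00·0.0114167 / (1 − 1.01142^(−5)).
Denominator 1 − (1+r)^(−5) = 0.0551791457.
P = 89.6208 / 0.0551791457 ≈ 1624.18.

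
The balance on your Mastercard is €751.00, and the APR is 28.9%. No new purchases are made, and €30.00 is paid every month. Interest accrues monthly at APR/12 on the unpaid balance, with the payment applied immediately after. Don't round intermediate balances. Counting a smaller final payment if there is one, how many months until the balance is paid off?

Monthly rate r = 28.9%/12 = 2.40833% = 0.0240833.
Recurrence: B ← B·(1+r) − €30.00.
Month 1: interest €18.09; balance after payment €739.09.
Month 2: interest €17.80; balance after payment €726.89.
Closed form: n = −ln(1 − rB₀/P)/ln(1+r) = −ln(0.39711)/ln(1.02408) ≈ 38.807, so the balance reaches zero during payment 39.

39 payments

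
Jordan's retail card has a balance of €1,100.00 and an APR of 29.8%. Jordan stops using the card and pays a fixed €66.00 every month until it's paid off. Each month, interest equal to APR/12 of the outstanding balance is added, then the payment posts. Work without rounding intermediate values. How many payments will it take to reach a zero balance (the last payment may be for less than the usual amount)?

22 months

Monthly rate r = 29.8%/12 = 2.48333% = 0.0248333.
Recurrence: B ← B·(1+r) − €66.00.
Month 1: interest €27.32; balance after payment €1,061.32.
Month 2: interest €26.36; balance after payment €1,021.67.
Closed form: n = −ln(1 − rB₀/P)/ln(1+r) = −ln(0.58611)/ln(1.02483) ≈ 21.779, so the balance reaches zero during payment 22.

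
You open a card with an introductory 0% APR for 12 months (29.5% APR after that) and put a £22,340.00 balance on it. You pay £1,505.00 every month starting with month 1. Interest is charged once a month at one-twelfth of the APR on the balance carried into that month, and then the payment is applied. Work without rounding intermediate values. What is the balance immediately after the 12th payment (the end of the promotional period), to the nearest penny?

Promo months 1–12 at r₀ = 0%/12 = 0; months 13+ at r₁ = 29.5%/12 = 0.0245833.
After month 12 (no interest yet): B = £22,340.00 − 12·£1,505.00 = £4,280.00.

£4,280.00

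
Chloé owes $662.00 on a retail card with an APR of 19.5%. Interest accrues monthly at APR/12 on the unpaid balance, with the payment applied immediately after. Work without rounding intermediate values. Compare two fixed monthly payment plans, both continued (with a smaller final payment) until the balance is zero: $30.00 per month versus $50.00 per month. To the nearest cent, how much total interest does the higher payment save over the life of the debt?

Monthly rate r = 19.5%/12 = 1.625% = 0.01625.
At $30.00/mo: n = ⌈−ln(1 − rB₀/P)/ln(1+r)⌉ = 28 payments (last $16.54); total interest = total paid − $662.00 = $164.54.
At $50.00/mo: 16 payments (last $1.48); total interest $89.48.
Interest saved = $164.54 − $89.48 = $75.06.

$75.06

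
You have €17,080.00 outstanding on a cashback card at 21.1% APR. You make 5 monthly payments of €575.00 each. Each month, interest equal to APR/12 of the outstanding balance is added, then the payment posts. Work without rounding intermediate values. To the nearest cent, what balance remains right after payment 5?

€15,657.46

Monthly rate r = 21.1%/12 = 1.75833% = 0.0175833.
Each month: B ← B·(1+r) − €575.00.
Month 1: interest €300.32; balance after payment €16,805.32.
Month 2: interest €295.49; balance after payment €16,525.82.
Month 3: interest €290.58; balance after payment €16,241.40.
Month 4: interest €285.58; balance after payment €15,951.97.
Month 5: interest €280.49; balance after payment €15,657.46.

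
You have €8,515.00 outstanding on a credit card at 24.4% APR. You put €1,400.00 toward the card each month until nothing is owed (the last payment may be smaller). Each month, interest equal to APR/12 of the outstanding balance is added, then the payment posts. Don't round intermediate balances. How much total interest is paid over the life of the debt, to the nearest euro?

€670

Monthly rate r = 24.4%/12 = 2.03333% = 0.0203333.
Payoff takes n = ⌈−ln(1 − rB₀/P)/ln(1+r)⌉ = ⌈6.558⌉ = 7 payments; the last is €784.98.
Total paid = 6·€1,400.00 + €784.98 = €9,184.98.
Total interest = total paid − principal = €9,184.98 − €8,515.00 = €669.98.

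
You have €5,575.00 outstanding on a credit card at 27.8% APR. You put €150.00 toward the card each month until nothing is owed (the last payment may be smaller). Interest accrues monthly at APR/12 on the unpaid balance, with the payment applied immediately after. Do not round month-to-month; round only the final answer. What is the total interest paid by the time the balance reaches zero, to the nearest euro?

Monthly rate r = 27.8%/12 = 2.31667% = 0.0231667.
Payoff takes n = ⌈−ln(1 − rB₀/P)/ln(1+r)⌉ = ⌈86.169⌉ = 87 payments; the last is €25.62.
Total paid = 86·€150.00 + €25.62 = €12,925.62.
Total interest = total paid − principal = €12,925.62 − €5,575.00 = €7,350.62.

€7,351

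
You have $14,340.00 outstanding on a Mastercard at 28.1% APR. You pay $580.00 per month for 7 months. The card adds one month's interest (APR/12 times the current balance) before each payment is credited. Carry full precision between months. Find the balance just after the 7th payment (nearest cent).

Monthly rate r = 28.1%/12 = 2.34167% = 0.0234167.
Each month: B ← B·(1+r) − $580.00.
Month 1: interest $335.80; balance after payment $14,095.80.
Month 2: interest $330.08; balance after payment $13,845.87.
Month 3: interest $324.22; balance after payment $13,590.10.
Month 4: interest $318.23; balance after payment $13,328.33.
Month 5: interest $312.11; balance after payment $13,060.44.
Month 6: interest $305.83; balance after payment $12,786.27.
Month 7: interest $299.41; balance after payment $12,505.68.

$12,505.68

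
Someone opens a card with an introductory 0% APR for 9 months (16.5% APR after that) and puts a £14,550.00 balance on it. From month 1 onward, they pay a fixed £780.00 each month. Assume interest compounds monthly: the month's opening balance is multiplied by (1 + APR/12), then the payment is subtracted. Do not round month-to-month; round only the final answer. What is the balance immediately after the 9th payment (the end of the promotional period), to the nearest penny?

Promo months 1–9 at r₀ = 0%/12 = 0; months 10+ at r₁ = 16.5%/12 = 0.01375.
After month 9 (no interest yet): B = £14,550.00 − 9·£780.00 = £7,530.00.

£7,530.00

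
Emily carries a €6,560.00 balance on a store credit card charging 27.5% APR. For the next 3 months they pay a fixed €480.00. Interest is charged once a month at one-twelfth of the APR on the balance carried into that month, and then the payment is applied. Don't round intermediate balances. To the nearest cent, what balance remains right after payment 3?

Monthly rate r = 27.5%/12 = 2.29167% = 0.0229167.
Each month: B ← B·(1+r) − €480.00.
Month 1: interest €150.33; balance after payment €6,230.33.
Month 2: interest €142.78; balance after payment €5,893.11.
Month 3: interest €135.05; balance after payment €5,548.16.

€5,548.16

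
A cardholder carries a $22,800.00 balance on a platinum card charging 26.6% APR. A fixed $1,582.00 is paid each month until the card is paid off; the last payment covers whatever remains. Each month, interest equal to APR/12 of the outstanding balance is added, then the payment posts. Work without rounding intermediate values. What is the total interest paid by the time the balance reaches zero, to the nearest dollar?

Monthly rate r = 26.6%/12 = 2.21667% = 0.0221667.
Payoff takes n = ⌈−ln(1 − rB₀/P)/ln(1+r)⌉ = ⌈17.555⌉ = 18 payments; the last is $882.03.
Total paid = 17·$1,582.00 + $882.03 = $27,776.03.
Total interest = total paid − principal = $27,776.03 − $22,800.00 = $4,976.03.

$4,976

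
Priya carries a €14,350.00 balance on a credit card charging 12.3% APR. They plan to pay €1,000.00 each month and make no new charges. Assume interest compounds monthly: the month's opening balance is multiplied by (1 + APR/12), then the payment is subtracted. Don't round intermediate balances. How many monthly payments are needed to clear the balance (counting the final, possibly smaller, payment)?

16 payments

Monthly rate r = 12.3%/12 = 1.025% = 0.01025.
Recurrence: B ← B·(1+r) − €1,000.00.
Month 1: interest €147.09; balance after payment €13,497.09.
Month 2: interest €138.35; balance after payment €12,635.43.
Closed form: n = −ln(1 − rB₀/P)/ln(1+r) = −ln(0.85291)/ln(1.01025) ≈ 15.601, so the balance reaches zero during payment 16.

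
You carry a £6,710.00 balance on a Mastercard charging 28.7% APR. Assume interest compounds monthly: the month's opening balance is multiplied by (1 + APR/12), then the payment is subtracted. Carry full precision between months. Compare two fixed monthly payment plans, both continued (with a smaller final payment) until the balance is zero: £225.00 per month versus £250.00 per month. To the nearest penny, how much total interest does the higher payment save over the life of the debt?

£1,027.90

Monthly rate r = 28.7%/12 = 2.39167% = 0.0239167.
At £225.00/mo: n = ⌈−ln(1 − rB₀/P)/ln(1+r)⌉ = 53 payments (last £191.78); total interest = total paid − £6,710.00 = £5,181.78.
At £250.00/mo: 44 payments (last £113.88); total interest £4,153.88.
Interest saved = £5,181.78 − £4,153.88 = £1,027.90.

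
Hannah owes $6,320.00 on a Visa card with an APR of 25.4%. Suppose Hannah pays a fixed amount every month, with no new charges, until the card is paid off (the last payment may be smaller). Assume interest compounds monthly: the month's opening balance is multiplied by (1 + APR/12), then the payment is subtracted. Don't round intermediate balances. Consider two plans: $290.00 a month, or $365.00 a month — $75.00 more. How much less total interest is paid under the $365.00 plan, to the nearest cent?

$609.52

Monthly rate r = 25.4%/12 = 2.11667% = 0.0211667.
At $290.00/mo: n = ⌈−ln(1 − rB₀/P)/ln(1+r)⌉ = 30 payments (last $155.07); total interest = total paid − $6,320.00 = $2,245.07.
At $365.00/mo: 22 payments (last $290.55); total interest $1,635.55.
Interest saved = $2,245.07 − $1,635.55 = $609.52.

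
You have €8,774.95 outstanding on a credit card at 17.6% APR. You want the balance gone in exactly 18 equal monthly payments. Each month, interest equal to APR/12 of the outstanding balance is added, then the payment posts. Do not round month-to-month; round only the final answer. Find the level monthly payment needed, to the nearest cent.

Monthly rate r = 17.6%/12 = 1.46667% = 0.0146667.
Level-payment amortization: P = B₀·r / (1 − (1+r)^(−n)) = 8774.95·0.0146667 / (1 − 1.01467^(−18)).
Denominator 1 − (1+r)^(−18) = 0.230552631.
P = 128.699 / 0.230552631 ≈ 558.22.

€558.22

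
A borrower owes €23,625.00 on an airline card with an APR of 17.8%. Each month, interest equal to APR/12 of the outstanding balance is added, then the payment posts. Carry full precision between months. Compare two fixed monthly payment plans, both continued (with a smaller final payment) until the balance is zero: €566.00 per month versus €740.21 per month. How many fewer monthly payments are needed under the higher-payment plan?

Monthly rate r = 17.8%/12 = 1.48333% = 0.0148333.
At €566.00/mo: n = ⌈−ln(1 − rB₀/P)/ln(1+r)⌉ = 66 payments (last €318.44); total interest = total paid − €23,625.00 = €13,483.44.
At €740.21/mo: 44 payments (last €414.66); total interest €8,618.69.
Payments saved = 66 − 44 = 22.

22 fewer payments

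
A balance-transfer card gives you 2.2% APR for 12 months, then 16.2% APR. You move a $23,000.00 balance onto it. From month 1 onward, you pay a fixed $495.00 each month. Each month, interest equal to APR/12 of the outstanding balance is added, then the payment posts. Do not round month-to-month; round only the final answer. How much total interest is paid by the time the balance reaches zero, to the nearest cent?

$6,907.44

Promo months 1–12 at r₀ = 2.2%/12 = 0.00183333; months 13+ at r₁ = 16.2%/12 = 0.0135.
After month 12: iterate B ← B·(1+r₀) − $495.00 for 12 months → $17,510.87.
Then at r₁ with $495.00/mo: n₂ = −ln(1 − r₁·B/P)/ln(1+r₁) ≈ 48.42 → 49 more payments.
Total paid = 60·$495.00 + $207.44 = $29,907.44; interest = $29,907.44 − $23,000.00 = $6,907.44.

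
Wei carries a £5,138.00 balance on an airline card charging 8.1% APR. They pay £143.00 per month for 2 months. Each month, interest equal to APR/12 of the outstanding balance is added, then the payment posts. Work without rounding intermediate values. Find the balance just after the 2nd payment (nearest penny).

£4,920.63

Monthly rate r = 8.1%/12 = 0.675% = 0.00675.
Each month: B ← B·(1+r) − £143.00.
Month 1: interest £34.68; balance after payment £5,029.68.
Month 2: interest £33.95; balance after payment £4,920.63.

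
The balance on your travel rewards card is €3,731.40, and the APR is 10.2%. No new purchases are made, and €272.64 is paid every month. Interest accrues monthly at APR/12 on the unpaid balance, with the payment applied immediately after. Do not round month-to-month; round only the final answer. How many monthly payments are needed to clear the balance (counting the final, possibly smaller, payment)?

Monthly rate r = 10.2%/12 = 0.85% = 0.0085.
Recurrence: B ← B·(1+r) − €272.64.
Month 1: interest €31.72; balance after payment €3,490.48.
Month 2: interest €29.67; balance after payment €3,247.51.
Closed form: n = −ln(1 − rB₀/P)/ln(1+r) = −ln(0.88367)/ln(1.0085) ≈ 14.612, so the balance reaches zero during payment 15.

15 months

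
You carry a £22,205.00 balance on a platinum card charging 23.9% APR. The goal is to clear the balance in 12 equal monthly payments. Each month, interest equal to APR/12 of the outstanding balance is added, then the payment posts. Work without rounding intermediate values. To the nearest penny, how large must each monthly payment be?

£2,098.62

Monthly rate r = 23.9%/12 = 1.99167% = 0.0199167.
Level-payment amortization: P = B₀·r / (1 − (1+r)^(−n)) = 22205.00·0.0199167 / (1 − 1.01992^(−12)).
Denominator 1 − (1+r)^(−12) = 0.210733381.
P = 442.25 / 0.210733381 ≈ 2098.62.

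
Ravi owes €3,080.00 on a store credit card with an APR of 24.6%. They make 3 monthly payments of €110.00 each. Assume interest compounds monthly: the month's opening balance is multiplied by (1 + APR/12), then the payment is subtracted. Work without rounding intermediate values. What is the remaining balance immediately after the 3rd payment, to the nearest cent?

€2,936.52

Monthly rate r = 24.6%/12 = 2.05% = 0.0205.
Each month: B ← B·(1+r) − €110.00.
Month 1: interest €63.14; balance after payment €3,033.14.
Month 2: interest €62.18; balance after payment €2,985.32.
Month 3: interest €61.20; balance after payment €2,936.52.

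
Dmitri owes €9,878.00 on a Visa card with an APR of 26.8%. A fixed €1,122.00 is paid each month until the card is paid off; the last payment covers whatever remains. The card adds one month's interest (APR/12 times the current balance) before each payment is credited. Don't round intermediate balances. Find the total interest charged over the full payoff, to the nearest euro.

Monthly rate r = 26.8%/12 = 2.23333% = 0.0223333.
Payoff takes n = ⌈−ln(1 − rB₀/P)/ln(1+r)⌉ = ⌈9.912⌉ = 10 payments; the last is €1,024.07.
Total paid = 9·€1,122.00 + €1,024.07 = €11,122.07.
Total interest = total paid − principal = €11,122.07 − €9,878.00 = €1,244.07.

€1,244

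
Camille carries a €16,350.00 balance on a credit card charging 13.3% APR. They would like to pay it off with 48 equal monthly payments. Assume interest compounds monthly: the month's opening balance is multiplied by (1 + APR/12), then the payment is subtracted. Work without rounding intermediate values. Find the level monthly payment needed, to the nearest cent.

Monthly rate r = 13.3%/12 = 1.10833% = 0.0110833.
Level-payment amortization: P = B₀·r / (1 − (1+r)^(−n)) = 16350.00·0.0110833 / (1 − 1.01108^(−48)).
Denominator 1 − (1+r)^(−48) = 0.410849398.
P = 181.213 / 0.410849398 ≈ 441.07.

€441.07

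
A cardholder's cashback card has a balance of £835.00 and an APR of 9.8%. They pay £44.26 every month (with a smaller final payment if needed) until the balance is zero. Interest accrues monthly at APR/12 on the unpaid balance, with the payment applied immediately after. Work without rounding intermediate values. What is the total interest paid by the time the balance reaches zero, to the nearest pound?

Monthly rate r = 9.8%/12 = 0.816667% = 0.00816667.
Payoff takes n = ⌈−ln(1 − rB₀/P)/ln(1+r)⌉ = ⌈20.572⌉ = 21 payments; the last is £25.34.
Total paid = 20·£44.26 + £25.34 = £910.54.
Total interest = total paid − principal = £910.54 − £835.00 = £75.54.

£76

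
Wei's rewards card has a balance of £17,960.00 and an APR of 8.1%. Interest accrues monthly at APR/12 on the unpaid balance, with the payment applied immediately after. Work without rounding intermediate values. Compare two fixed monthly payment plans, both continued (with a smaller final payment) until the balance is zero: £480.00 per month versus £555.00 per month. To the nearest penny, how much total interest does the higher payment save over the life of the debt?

Monthly rate r = 8.1%/12 = 0.675% = 0.00675.
At £480.00/mo: n = ⌈−ln(1 − rB₀/P)/ln(1+r)⌉ = 44 payments (last £130.88); total interest = total paid − £17,960.00 = £2,810.88.
At £555.00/mo: 37 payments (last £352.72); total interest £2,372.72.
Interest saved = £2,810.88 − £2,372.72 = £438.16.

£438.16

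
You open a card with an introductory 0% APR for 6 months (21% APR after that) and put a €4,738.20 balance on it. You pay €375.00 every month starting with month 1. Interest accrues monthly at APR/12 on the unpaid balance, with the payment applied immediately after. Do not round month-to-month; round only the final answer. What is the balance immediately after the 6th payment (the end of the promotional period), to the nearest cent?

€2,488.20

Promo months 1–6 at r₀ = 0%/12 = 0; months 7+ at r₁ = 21%/12 = 0.0175.
After month 6 (no interest yet): B = €4,738.20 − 6·€375.00 = €2,488.20.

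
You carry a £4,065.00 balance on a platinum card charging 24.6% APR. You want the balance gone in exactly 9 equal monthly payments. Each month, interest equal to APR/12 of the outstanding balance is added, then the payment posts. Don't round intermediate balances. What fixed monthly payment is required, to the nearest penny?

Monthly rate r = 24.6%/12 = 2.05% = 0.0205.
Level-payment amortization: P = B₀·r / (1 − (1+r)^(−n)) = 4065.00·0.0205 / (1 − 1.0205^(−9)).
Denominator 1 − (1+r)^(−9) = 0.16692727.
P = 83.3325 / 0.16692727 ≈ 499.21.

£499.21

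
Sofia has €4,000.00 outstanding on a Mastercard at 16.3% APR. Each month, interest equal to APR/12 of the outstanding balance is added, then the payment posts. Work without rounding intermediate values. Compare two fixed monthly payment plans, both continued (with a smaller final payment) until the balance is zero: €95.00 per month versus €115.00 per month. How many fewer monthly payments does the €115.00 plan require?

Monthly rate r = 16.3%/12 = 1.35833% = 0.0135833.
At €95.00/mo: n = ⌈−ln(1 − rB₀/P)/ln(1+r)⌉ = 63 payments (last €84.35); total interest = total paid − €4,000.00 = €1,974.35.
At €115.00/mo: 48 payments (last €46.37); total interest €1,451.37.
Payments saved = 63 − 48 = 15.

15 fewer payments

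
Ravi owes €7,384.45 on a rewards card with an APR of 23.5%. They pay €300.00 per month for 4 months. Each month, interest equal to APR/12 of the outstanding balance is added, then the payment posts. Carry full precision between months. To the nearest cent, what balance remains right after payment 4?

€6,744.40

Monthly rate r = 23.5%/12 = 1.95833% = 0.0195833.
Each month: B ← B·(1+r) − €300.00.
Month 1: interest €144.61; balance after payment €7,229.06.
Month 2: interest €141.57; balance after payment €7,070.63.
Month 3: interest €138.47; balance after payment €6,909.10.
Month 4: interest €135.30; balance after payment €6,744.40.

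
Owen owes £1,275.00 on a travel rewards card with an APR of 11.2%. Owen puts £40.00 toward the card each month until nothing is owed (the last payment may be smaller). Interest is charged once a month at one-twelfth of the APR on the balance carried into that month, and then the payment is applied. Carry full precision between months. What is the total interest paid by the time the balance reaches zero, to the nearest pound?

£245

Monthly rate r = 11.2%/12 = 0.933333% = 0.00933333.
Payoff takes n = ⌈−ln(1 − rB₀/P)/ln(1+r)⌉ = ⌈38.009⌉ = 39 payments; the last is £0.38.
Total paid = 38·£40.00 + £0.38 = £1,520.38.
Total interest = total paid − principal = £1,520.38 − £1,275.00 = £245.38.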